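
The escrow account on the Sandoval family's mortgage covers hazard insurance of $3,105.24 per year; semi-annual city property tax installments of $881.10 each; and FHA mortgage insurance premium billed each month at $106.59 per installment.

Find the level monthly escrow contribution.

Hazard insurance: $3,105.24/yr
City property tax: $881.10 × 2 = $1,762.20/yr
FHA mortgage insurance premium: $106.59 × 12 = $1,279.08/yr
Yearly total = $6,146.52
Monthly escrow = $6,146.52 ÷ 12 = $512.21

$512.21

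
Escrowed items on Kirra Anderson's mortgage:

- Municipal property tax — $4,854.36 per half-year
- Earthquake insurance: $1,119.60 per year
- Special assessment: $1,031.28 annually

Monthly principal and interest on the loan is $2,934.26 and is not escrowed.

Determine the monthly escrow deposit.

Municipal property tax: $4,854.36 × 2 = $9,708.72
Earthquake insurance: $1,119.60
Special assessment: $1,031.28
Total per year = $9,708.72 + $1,119.60 + $1,031.28 = $11,859.60
Monthly escrow = $11,859.60 ÷ 12 = $988.30

$988.30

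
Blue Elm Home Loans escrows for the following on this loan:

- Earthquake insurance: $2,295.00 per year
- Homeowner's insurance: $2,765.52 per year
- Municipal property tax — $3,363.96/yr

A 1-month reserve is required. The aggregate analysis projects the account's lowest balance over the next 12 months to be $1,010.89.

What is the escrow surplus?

$308.85

Earthquake insurance: $2,295.00 per year
Homeowner's insurance: $2,765.52 per year
Municipal property tax: $3,363.96 per year
Combined annual = $8,424.48
Monthly escrow = $8,424.48 / 12 = $702.04
Required cushion = 1 × $702.04 = $702.04
Excess over cushion: $1,010.89 − $702.04 = $308.85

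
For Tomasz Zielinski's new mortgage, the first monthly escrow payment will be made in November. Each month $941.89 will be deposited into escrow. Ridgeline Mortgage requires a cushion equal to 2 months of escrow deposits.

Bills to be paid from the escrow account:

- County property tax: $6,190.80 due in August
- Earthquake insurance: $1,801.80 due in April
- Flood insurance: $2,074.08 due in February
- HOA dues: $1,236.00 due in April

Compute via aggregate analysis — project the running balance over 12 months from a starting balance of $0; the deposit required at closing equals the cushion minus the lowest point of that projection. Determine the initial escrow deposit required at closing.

$3,767.56

Cushion = 2 × $941.89 = $1,883.78
Trial balance (start $0, +$941.89 each month, − disbursements):
  Nov: +$941.89 → $941.89
  Dec: +$941.89 → $1,883.78
  Jan: +$941.89 → $2,825.67
  Feb: +$941.89 − $2,074.08 → $1,693.48
  Mar: +$941.89 → $2,635.37
  Apr: +$941.89 − $3,037.80 → $539.46
  May: +$941.89 → $1,481.35
  Jun: +$941.89 → $2,423.24
  Jul: +$941.89 → $3,365.13
  Aug: +$941.89 − $6,190.80 → -$1,883.78
  Sep: +$941.89 → -$941.89
  Oct: +$941.89 → $0.00
Lowest trial balance = -$1,883.78 (Aug)
Initial deposit = cushion − low point = $1,883.78 − (-$1,883.78) = $3,767.56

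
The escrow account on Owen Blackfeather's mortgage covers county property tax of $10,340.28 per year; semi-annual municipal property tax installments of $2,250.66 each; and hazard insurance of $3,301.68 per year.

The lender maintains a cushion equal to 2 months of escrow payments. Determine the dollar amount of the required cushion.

County property tax — $10,340.28
Municipal property tax — $2,250.66 × 2 = $4,501.32
Hazard insurance — $3,301.68
Total annual escrow = $18,143.28
Monthly = $18,143.28 ÷ 12 = $1,511.94
Cushion = 2 × $1,511.94 = $3,023.88

$3,023.88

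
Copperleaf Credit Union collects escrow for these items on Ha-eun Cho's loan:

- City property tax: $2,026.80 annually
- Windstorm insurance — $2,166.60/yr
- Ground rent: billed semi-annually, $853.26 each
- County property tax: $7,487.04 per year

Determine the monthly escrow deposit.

City property tax — $2,026.80
Windstorm insurance — $2,166.60
Ground rent — $853.26 × 2 = $1,706.52
County property tax — $7,487.04
Annual escrow total = $13,386.96
Per month = $13,386.96 ÷ 12 = $1,115.58

$1,115.58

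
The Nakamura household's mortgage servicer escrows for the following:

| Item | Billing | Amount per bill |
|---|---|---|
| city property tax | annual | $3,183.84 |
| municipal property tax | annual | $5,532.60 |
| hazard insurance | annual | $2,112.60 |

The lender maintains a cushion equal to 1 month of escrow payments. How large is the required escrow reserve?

$902.42

City property tax = $3,183.84 annually
Municipal property tax = $5,532.60 annually
Hazard insurance = $2,112.60 annually
Yearly total = $3,183.84 + $5,532.60 + $2,112.60 = $10,829.04
Monthly escrow = $10,829.04 / 12 = $902.42
Required cushion = 1 × $902.42 = $902.42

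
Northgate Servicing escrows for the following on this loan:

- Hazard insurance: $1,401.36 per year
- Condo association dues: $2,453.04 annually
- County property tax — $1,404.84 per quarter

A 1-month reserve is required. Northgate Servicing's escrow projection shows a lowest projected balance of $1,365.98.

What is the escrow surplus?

Hazard insurance: $1,401.36
Condo association dues: $2,453.04
County property tax: $1,404.84 × 4 = $5,619.36
Total per year = $1,401.36 + $2,453.04 + $5,619.36 = $9,473.76
Monthly escrow = $9,473.76 ÷ 12 = $789.48
Required reserve = 1 × $789.48 = $789.48
Excess over cushion: $1,365.98 − $789.48 = $576.50

$576.50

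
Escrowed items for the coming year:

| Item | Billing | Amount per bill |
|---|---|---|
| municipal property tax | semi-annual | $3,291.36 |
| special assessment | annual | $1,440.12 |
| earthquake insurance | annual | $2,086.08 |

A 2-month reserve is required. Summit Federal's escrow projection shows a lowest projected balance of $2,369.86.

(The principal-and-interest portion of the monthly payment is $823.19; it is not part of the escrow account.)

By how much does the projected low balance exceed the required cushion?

Municipal property tax: $3,291.36 × 2 = $6,582.72 annually
Special assessment: $1,440.12 annually
Earthquake insurance: $2,086.08 annually
Total annual escrow = $6,582.72 + $1,440.12 + $2,086.08 = $10,108.92
Base monthly escrow = $10,108.92 / 12 = $842.41
Required cushion = 2 × $842.41 = $1,684.82
Surplus = $2,369.86 − $1,684.82 = $685.04

$685.04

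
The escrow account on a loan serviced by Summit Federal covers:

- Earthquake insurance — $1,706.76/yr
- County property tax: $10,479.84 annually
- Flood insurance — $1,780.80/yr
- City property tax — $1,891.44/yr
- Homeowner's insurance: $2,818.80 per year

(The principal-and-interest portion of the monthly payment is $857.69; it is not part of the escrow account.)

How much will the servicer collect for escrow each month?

$1,556.47

Earthquake insurance = $1,706.76/yr
County property tax = $10,479.84/yr
Flood insurance = $1,780.80/yr
City property tax = $1,891.44/yr
Homeowner's insurance = $2,818.80/yr
Total per year = $1,706.76 + $10,479.84 + $1,780.80 + $1,891.44 + $2,818.80 = $18,677.64
Monthly escrow = $18,677.64 / 12 = $1,556.47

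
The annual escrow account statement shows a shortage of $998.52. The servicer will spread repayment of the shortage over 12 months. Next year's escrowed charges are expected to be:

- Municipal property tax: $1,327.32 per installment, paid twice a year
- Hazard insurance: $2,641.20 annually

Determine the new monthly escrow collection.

$524.53

Municipal property tax = $1,327.32 × 2 = $2,654.64 annually
Hazard insurance = $2,641.20 annually
Total annual escrow = $2,654.64 + $2,641.20 = $5,295.84
Base monthly escrow = $5,295.84 ÷ 12 = $441.32
Shortage spread = $998.52 / 12 = $83.21/mo
Adjusted monthly = $441.32 + $83.21 = $524.53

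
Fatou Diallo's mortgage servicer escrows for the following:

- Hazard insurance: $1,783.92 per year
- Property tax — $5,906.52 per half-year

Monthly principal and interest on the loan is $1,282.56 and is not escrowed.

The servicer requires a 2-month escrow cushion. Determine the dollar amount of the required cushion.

Hazard insurance: $1,783.92
Property tax: $5,906.52 × 2 = $11,813.04
Combined annual = $13,596.96
Per month = $13,596.96 / 12 = $1,133.08
Required cushion = 2 × $1,133.08 = $2,266.16

$2,266.16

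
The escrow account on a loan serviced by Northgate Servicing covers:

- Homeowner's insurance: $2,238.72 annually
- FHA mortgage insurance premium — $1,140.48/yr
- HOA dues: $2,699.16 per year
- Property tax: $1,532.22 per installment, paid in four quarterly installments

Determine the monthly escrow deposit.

Homeowner's insurance = $2,238.72 annually
FHA mortgage insurance premium = $1,140.48 annually
HOA dues = $2,699.16 annually
Property tax = $1,532.22 × 4 = $6,128.88 annually
Annual escrow total = $2,238.72 + $1,140.48 + $2,699.16 + $6,128.88 = $12,207.24
Monthly = $12,207.24 ÷ 12 = $1,017.27

$1,017.27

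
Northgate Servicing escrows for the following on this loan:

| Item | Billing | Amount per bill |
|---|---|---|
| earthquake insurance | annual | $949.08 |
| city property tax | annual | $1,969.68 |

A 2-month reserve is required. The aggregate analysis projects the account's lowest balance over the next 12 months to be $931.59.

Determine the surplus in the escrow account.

Earthquake insurance — $949.08 per year
City property tax — $1,969.68 per year
Yearly total = $949.08 + $1,969.68 = $2,918.76
Base monthly escrow = $2,918.76 / 12 = $243.23
Required cushion = 2 × $243.23 = $486.46
Surplus = $931.59 − $486.46 = $445.13

$445.13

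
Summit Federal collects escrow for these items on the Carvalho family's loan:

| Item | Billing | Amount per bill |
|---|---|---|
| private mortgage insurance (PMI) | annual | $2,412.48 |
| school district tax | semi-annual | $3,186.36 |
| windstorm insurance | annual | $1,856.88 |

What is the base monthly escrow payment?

$886.84

Private mortgage insurance (PMI) = $2,412.48/yr
School district tax = $3,186.36 × 2 = $6,372.72/yr
Windstorm insurance = $1,856.88/yr
Annual escrow total = $2,412.48 + $6,372.72 + $1,856.88 = $10,642.08
Monthly = $10,642.08 ÷ 12 = $886.84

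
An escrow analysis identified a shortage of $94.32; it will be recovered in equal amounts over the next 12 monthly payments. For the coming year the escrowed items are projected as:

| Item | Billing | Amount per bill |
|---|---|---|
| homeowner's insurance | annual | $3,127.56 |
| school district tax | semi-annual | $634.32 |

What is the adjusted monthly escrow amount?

Homeowner's insurance = $3,127.56
School district tax = $634.32 × 2 = $1,268.64
Yearly total = $3,127.56 + $1,268.64 = $4,396.20
Base monthly escrow = $4,396.20 / 12 = $366.35
Monthly shortage recovery: $94.32 ÷ 12 = $7.86
Adjusted monthly = $366.35 + $7.86 = $374.21

$374.21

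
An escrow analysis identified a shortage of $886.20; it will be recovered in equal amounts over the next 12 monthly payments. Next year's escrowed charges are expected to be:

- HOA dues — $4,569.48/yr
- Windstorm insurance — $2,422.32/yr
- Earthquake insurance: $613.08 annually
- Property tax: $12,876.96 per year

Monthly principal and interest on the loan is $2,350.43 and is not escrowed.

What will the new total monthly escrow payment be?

HOA dues: $4,569.48 annually
Windstorm insurance: $2,422.32 annually
Earthquake insurance: $613.08 annually
Property tax: $12,876.96 annually
Total per year = $4,569.48 + $2,422.32 + $613.08 + $12,876.96 = $20,481.84
Monthly escrow = $20,481.84 ÷ 12 = $1,706.82
Shortage spread = $886.20 / 12 = $73.85/mo
Adjusted monthly = $1,706.82 + $73.85 = $1,780.67

$1,780.67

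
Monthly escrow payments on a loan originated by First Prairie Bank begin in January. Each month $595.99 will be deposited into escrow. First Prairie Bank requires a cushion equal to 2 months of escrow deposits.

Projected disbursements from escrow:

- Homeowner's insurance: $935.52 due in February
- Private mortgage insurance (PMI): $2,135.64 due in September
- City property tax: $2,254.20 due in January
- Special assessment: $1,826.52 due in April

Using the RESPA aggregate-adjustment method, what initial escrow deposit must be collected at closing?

$3,824.26

Cushion = 2 × $595.99 = $1,191.98
Trial balance (start $0, +$595.99 each month, − disbursements):
  Jan: +$595.99 − $2,254.20 → -$1,658.21
  Feb: +$595.99 − $935.52 → -$1,997.74
  Mar: +$595.99 → -$1,401.75
  Apr: +$595.99 − $1,826.52 → -$2,632.28
  May: +$595.99 → -$2,036.29
  Jun: +$595.99 → -$1,440.30
  Jul: +$595.99 → -$844.31
  Aug: +$595.99 → -$248.32
  Sep: +$595.99 − $2,135.64 → -$1,787.97
  Oct: +$595.99 → -$1,191.98
  Nov: +$595.99 → -$595.99
  Dec: +$595.99 → $0.00
Lowest trial balance = -$2,632.28 (Apr)
Initial deposit = cushion − low point = $1,191.98 − (-$2,632.28) = $3,824.26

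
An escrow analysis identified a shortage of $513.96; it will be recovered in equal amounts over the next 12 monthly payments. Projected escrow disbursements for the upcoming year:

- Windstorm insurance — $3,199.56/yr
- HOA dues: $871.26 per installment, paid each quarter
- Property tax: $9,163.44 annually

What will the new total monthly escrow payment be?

Windstorm insurance = $3,199.56 annually
HOA dues = $871.26 × 4 = $3,485.04 annually
Property tax = $9,163.44 annually
Total per year = $3,199.56 + $3,485.04 + $9,163.44 = $15,848.04
Monthly = $15,848.04 ÷ 12 = $1,320.67
Shortage spread = $513.96 ÷ 12 = $42.83/mo
New monthly escrow = $1,320.67 + $42.83 = $1,363.50

$1,363.50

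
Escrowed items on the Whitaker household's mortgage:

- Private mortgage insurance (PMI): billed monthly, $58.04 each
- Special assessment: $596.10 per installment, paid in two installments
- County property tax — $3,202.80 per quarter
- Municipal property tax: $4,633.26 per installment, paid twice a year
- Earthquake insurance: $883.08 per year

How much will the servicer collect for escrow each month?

Private mortgage insurance (PMI): $58.04 × 12 = $696.48 per year
Special assessment: $596.10 × 2 = $1,192.20 per year
County property tax: $3,202.80 × 4 = $12,811.20 per year
Municipal property tax: $4,633.26 × 2 = $9,266.52 per year
Earthquake insurance: $883.08 per year
Combined annual = $696.48 + $1,192.20 + $12,811.20 + $9,266.52 + $883.08 = $24,849.48
Base monthly escrow = $24,849.48 ÷ 12 = $2,070.79

$2,070.79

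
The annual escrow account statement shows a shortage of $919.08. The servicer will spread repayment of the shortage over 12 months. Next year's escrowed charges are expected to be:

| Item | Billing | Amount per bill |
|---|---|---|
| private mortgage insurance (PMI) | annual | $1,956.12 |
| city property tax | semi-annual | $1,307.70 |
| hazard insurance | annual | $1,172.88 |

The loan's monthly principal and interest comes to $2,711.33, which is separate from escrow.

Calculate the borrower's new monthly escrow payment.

$555.29

Private mortgage insurance (PMI) — $1,956.12 annually
City property tax — $1,307.70 × 2 = $2,615.40 annually
Hazard insurance — $1,172.88 annually
Total per year = $1,956.12 + $2,615.40 + $1,172.88 = $5,744.40
Monthly escrow = $5,744.40 / 12 = $478.70
Shortage spread = $919.08 / 12 = $76.59/mo
New monthly escrow = $478.70 + $76.59 = $555.29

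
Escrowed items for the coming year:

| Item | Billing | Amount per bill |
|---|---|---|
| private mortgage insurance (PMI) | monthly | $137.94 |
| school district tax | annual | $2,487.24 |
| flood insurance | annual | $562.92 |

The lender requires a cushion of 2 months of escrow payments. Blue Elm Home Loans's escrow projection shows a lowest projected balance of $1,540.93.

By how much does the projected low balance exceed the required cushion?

Private mortgage insurance (PMI) = $137.94 × 12 = $1,655.28/yr
School district tax = $2,487.24/yr
Flood insurance = $562.92/yr
Total per year = $4,705.44
Base monthly escrow = $4,705.44 / 12 = $392.12
Required cushion = 2 × $392.12 = $784.24
Excess over cushion: $1,540.93 − $784.24 = $756.69

$756.69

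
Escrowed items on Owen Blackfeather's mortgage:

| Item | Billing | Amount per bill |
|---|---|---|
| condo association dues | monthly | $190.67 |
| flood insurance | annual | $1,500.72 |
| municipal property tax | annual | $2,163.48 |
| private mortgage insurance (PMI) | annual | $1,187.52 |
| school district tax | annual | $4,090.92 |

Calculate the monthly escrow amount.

$935.89

Condo association dues — $190.67 × 12 = $2,288.04
Flood insurance — $1,500.72
Municipal property tax — $2,163.48
Private mortgage insurance (PMI) — $1,187.52
School district tax — $4,090.92
Total per year = $11,230.68
Monthly = $11,230.68 ÷ 12 = $935.89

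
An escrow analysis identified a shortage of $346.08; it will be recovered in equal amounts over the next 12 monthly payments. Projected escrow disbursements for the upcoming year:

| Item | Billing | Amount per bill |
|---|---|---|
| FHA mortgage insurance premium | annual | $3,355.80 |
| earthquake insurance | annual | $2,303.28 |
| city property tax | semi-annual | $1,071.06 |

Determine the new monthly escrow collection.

FHA mortgage insurance premium — $3,355.80 per year
Earthquake insurance — $2,303.28 per year
City property tax — $1,071.06 × 2 = $2,142.12 per year
Annual escrow total = $3,355.80 + $2,303.28 + $2,142.12 = $7,801.20
Monthly escrow = $7,801.20 / 12 = $650.10
Monthly shortage recovery: $346.08 / 12 = $28.84
New monthly escrow = $650.10 + $28.84 = $678.94

$678.94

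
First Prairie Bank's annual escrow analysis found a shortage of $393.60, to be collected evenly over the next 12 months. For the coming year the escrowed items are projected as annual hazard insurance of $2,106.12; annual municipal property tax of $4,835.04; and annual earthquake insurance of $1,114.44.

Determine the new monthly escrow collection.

Hazard insurance = $2,106.12
Municipal property tax = $4,835.04
Earthquake insurance = $1,114.44
Total annual escrow = $8,055.60
Base monthly escrow = $8,055.60 / 12 = $671.30
Monthly shortage recovery: $393.60 / 12 = $32.80
Adjusted monthly = $671.30 + $32.80 = $704.10

$704.10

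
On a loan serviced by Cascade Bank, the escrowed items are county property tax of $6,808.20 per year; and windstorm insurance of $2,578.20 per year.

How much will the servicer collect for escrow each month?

$782.20

County property tax = $6,808.20 per year
Windstorm insurance = $2,578.20 per year
Yearly total = $6,808.20 + $2,578.20 = $9,386.40
Monthly = $9,386.40 ÷ 12 = $782.20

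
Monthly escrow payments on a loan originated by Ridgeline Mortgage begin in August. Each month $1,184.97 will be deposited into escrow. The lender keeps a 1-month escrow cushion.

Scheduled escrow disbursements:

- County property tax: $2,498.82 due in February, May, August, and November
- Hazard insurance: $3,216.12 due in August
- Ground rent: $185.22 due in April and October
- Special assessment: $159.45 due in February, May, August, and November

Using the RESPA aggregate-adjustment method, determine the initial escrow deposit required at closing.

Cushion = 1 × $1,184.97 = $1,184.97
Trial balance (start $0, +$1,184.97 each month, − disbursements):
  Aug: +$1,184.97 − $5,874.39 → -$4,689.42
  Sep: +$1,184.97 → -$3,504.45
  Oct: +$1,184.97 − $185.22 → -$2,504.70
  Nov: +$1,184.97 − $2,658.27 → -$3,978.00
  Dec: +$1,184.97 → -$2,793.03
  Jan: +$1,184.97 → -$1,608.06
  Feb: +$1,184.97 − $2,658.27 → -$3,081.36
  Mar: +$1,184.97 → -$1,896.39
  Apr: +$1,184.97 − $185.22 → -$896.64
  May: +$1,184.97 − $2,658.27 → -$2,369.94
  Jun: +$1,184.97 → -$1,184.97
  Jul: +$1,184.97 → $0.00
Lowest trial balance = -$4,689.42 (Aug)
Initial deposit = cushion − low point = $1,184.97 − (-$4,689.42) = $5,874.39

$5,874.39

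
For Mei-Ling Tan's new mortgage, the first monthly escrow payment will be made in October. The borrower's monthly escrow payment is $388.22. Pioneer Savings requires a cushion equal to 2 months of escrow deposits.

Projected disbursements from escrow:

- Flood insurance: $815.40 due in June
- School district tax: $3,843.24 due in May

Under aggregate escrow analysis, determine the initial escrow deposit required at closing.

$1,941.10

Cushion = 2 × $388.22 = $776.44
Trial balance (start $0, +$388.22 each month, − disbursements):
  Oct: +$388.22 → $388.22
  Nov: +$388.22 → $776.44
  Dec: +$388.22 → $1,164.66
  Jan: +$388.22 → $1,552.88
  Feb: +$388.22 → $1,941.10
  Mar: +$388.22 → $2,329.32
  Apr: +$388.22 → $2,717.54
  May: +$388.22 − $3,843.24 → -$737.48
  Jun: +$388.22 − $815.40 → -$1,164.66
  Jul: +$388.22 → -$776.44
  Aug: +$388.22 → -$388.22
  Sep: +$388.22 → $0.00
Lowest trial balance = -$1,164.66 (Jun)
Initial deposit = cushion − low point = $776.44 − (-$1,164.66) = $1,941.10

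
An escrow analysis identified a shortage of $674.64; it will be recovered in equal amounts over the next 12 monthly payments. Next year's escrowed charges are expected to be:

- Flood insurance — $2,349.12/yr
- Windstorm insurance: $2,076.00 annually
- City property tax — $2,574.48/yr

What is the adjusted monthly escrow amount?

Flood insurance: $2,349.12 per year
Windstorm insurance: $2,076.00 per year
City property tax: $2,574.48 per year
Total annual escrow = $2,349.12 + $2,076.00 + $2,574.48 = $6,999.60
Per month = $6,999.60 ÷ 12 = $583.30
Shortage spread = $674.64 ÷ 12 = $56.22/mo
Adjusted monthly = $583.30 + $56.22 = $639.52

$639.52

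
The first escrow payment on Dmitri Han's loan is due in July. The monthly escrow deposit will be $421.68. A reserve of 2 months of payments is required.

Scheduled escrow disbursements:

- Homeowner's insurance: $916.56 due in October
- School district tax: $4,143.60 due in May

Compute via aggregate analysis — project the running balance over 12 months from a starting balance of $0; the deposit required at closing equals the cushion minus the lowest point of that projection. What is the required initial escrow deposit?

Cushion = 2 × $421.68 = $843.36
Trial balance (start $0, +$421.68 each month, − disbursements):
  Jul: +$421.68 → $421.68
  Aug: +$421.68 → $843.36
  Sep: +$421.68 → $1,265.04
  Oct: +$421.68 − $916.56 → $770.16
  Nov: +$421.68 → $1,191.84
  Dec: +$421.68 → $1,613.52
  Jan: +$421.68 → $2,035.20
  Feb: +$421.68 → $2,456.88
  Mar: +$421.68 → $2,878.56
  Apr: +$421.68 → $3,300.24
  May: +$421.68 − $4,143.60 → -$421.68
  Jun: +$421.68 → $0.00
Lowest trial balance = -$421.68 (May)
Initial deposit = cushion − low point = $843.36 − (-$421.68) = $1,265.04

$1,265.04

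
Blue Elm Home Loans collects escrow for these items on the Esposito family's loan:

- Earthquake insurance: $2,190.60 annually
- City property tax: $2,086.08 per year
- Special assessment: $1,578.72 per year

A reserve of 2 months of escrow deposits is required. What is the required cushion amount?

$975.90

Earthquake insurance: $2,190.60
City property tax: $2,086.08
Special assessment: $1,578.72
Total annual escrow = $5,855.40
Base monthly escrow = $5,855.40 / 12 = $487.95
Required cushion = 2 × $487.95 = $975.90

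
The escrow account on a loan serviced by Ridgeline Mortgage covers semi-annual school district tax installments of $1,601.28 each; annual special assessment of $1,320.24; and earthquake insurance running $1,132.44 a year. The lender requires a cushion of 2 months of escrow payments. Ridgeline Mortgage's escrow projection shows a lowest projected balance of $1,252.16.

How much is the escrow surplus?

$309.62

School district tax = $1,601.28 × 2 = $3,202.56/yr
Special assessment = $1,320.24/yr
Earthquake insurance = $1,132.44/yr
Combined annual = $5,655.24
Monthly = $5,655.24 / 12 = $471.27
Required cushion = 2 × $471.27 = $942.54
Surplus = $1,252.16 − $942.54 = $309.62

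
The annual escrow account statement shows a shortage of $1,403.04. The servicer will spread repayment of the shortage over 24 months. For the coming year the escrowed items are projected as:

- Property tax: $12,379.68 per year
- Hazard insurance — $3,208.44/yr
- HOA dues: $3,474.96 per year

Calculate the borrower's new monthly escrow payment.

$1,647.05

Property tax: $12,379.68 annually
Hazard insurance: $3,208.44 annually
HOA dues: $3,474.96 annually
Total per year = $12,379.68 + $3,208.44 + $3,474.96 = $19,063.08
Per month = $19,063.08 / 12 = $1,588.59
Shortage spread = $1,403.04 ÷ 24 = $58.46/mo
New monthly escrow = $1,588.59 + $58.46 = $1,647.05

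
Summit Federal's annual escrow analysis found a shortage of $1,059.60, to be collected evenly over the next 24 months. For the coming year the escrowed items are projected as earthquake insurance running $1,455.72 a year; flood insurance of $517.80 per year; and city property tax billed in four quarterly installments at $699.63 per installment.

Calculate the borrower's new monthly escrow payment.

$441.82

Earthquake insurance — $1,455.72 per year
Flood insurance — $517.80 per year
City property tax — $699.63 × 4 = $2,798.52 per year
Total per year = $4,772.04
Monthly escrow = $4,772.04 ÷ 12 = $397.67
Shortage per month = $1,059.60 ÷ 24 = $44.15
New monthly escrow = $397.67 + $44.15 = $441.82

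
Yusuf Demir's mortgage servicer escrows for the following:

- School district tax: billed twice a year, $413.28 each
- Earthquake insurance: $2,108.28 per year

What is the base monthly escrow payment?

School district tax — $413.28 × 2 = $826.56 per year
Earthquake insurance — $2,108.28 per year
Annual escrow total = $826.56 + $2,108.28 = $2,934.84
Per month = $2,934.84 / 12 = $244.57

$244.57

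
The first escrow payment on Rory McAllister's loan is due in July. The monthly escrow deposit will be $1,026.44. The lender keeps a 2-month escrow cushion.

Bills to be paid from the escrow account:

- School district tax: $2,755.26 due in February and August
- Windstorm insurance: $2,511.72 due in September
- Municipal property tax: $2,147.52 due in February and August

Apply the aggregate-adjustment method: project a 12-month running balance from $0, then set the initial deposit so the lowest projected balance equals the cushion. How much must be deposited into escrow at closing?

$6,388.06

Cushion = 2 × $1,026.44 = $2,052.88
Trial balance (start $0, +$1,026.44 each month, − disbursements):
  Jul: +$1,026.44 → $1,026.44
  Aug: +$1,026.44 − $4,902.78 → -$2,849.90
  Sep: +$1,026.44 − $2,511.72 → -$4,335.18
  Oct: +$1,026.44 → -$3,308.74
  Nov: +$1,026.44 → -$2,282.30
  Dec: +$1,026.44 → -$1,255.86
  Jan: +$1,026.44 → -$229.42
  Feb: +$1,026.44 − $4,902.78 → -$4,105.76
  Mar: +$1,026.44 → -$3,079.32
  Apr: +$1,026.44 → -$2,052.88
  May: +$1,026.44 → -$1,026.44
  Jun: +$1,026.44 → $0.00
Lowest trial balance = -$4,335.18 (Sep)
Initial deposit = cushion − low point = $2,052.88 − (-$4,335.18) = $6,388.06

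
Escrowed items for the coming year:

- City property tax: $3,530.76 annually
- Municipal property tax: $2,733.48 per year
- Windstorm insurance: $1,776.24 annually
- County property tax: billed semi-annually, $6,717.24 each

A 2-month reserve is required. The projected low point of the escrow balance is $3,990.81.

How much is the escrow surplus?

City property tax = $3,530.76
Municipal property tax = $2,733.48
Windstorm insurance = $1,776.24
County property tax = $6,717.24 × 2 = $13,434.48
Combined annual = $21,474.96
Monthly = $21,474.96 / 12 = $1,789.58
Required reserve = 2 × $1,789.58 = $3,579.16
Excess over cushion: $3,990.81 − $3,579.16 = $411.65

$411.65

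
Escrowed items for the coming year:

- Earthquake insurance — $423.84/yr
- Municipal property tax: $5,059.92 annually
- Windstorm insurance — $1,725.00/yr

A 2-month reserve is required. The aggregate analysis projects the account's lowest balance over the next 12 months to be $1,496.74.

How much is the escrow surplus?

Earthquake insurance — $423.84
Municipal property tax — $5,059.92
Windstorm insurance — $1,725.00
Total per year = $423.84 + $5,059.92 + $1,725.00 = $7,208.76
Monthly escrow = $7,208.76 ÷ 12 = $600.73
Required reserve = 2 × $600.73 = $1,201.46
Excess over cushion: $1,496.74 − $1,201.46 = $295.28

$295.28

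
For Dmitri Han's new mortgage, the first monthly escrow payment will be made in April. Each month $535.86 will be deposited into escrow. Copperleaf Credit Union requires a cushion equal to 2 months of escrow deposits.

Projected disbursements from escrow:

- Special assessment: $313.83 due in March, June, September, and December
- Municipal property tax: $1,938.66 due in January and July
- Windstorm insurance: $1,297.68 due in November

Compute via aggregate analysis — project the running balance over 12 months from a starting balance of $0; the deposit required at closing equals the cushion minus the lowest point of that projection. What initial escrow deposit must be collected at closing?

Cushion = 2 × $535.86 = $1,071.72
Trial balance (start $0, +$535.86 each month, − disbursements):
  Apr: +$535.86 → $535.86
  May: +$535.86 → $1,071.72
  Jun: +$535.86 − $313.83 → $1,293.75
  Jul: +$535.86 − $1,938.66 → -$109.05
  Aug: +$535.86 → $426.81
  Sep: +$535.86 − $313.83 → $648.84
  Oct: +$535.86 → $1,184.70
  Nov: +$535.86 − $1,297.68 → $422.88
  Dec: +$535.86 − $313.83 → $644.91
  Jan: +$535.86 − $1,938.66 → -$757.89
  Feb: +$535.86 → -$222.03
  Mar: +$535.86 − $313.83 → $0.00
Lowest trial balance = -$757.89 (Jan)
Initial deposit = cushion − low point = $1,071.72 − (-$757.89) = $1,829.61

$1,829.61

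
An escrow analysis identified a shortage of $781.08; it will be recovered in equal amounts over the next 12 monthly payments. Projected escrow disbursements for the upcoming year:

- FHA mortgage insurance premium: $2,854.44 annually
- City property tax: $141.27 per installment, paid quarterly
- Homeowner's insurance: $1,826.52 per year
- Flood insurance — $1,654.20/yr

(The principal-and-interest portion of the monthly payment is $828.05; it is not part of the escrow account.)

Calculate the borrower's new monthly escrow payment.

$640.11

FHA mortgage insurance premium = $2,854.44 per year
City property tax = $141.27 × 4 = $565.08 per year
Homeowner's insurance = $1,826.52 per year
Flood insurance = $1,654.20 per year
Yearly total = $2,854.44 + $565.08 + $1,826.52 + $1,654.20 = $6,900.24
Base monthly escrow = $6,900.24 ÷ 12 = $575.02
Monthly shortage recovery: $781.08 / 12 = $65.09
New monthly escrow = $575.02 + $65.09 = $640.11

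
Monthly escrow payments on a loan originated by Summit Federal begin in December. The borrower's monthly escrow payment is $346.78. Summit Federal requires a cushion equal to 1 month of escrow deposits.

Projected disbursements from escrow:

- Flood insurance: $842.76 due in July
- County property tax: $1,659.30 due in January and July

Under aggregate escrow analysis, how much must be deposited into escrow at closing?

$1,733.90

Cushion = 1 × $346.78 = $346.78
Trial balance (start $0, +$346.78 each month, − disbursements):
  Dec: +$346.78 → $346.78
  Jan: +$346.78 − $1,659.30 → -$965.74
  Feb: +$346.78 → -$618.96
  Mar: +$346.78 → -$272.18
  Apr: +$346.78 → $74.60
  May: +$346.78 → $421.38
  Jun: +$346.78 → $768.16
  Jul: +$346.78 − $2,502.06 → -$1,387.12
  Aug: +$346.78 → -$1,040.34
  Sep: +$346.78 → -$693.56
  Oct: +$346.78 → -$346.78
  Nov: +$346.78 → $0.00
Lowest trial balance = -$1,387.12 (Jul)
Initial deposit = cushion − low point = $346.78 − (-$1,387.12) = $1,733.90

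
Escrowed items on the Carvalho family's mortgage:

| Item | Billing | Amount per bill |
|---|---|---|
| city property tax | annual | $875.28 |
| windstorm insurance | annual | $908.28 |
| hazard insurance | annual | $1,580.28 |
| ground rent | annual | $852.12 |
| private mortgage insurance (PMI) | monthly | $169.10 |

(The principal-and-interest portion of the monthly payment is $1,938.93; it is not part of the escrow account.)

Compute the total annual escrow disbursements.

City property tax: $875.28
Windstorm insurance: $908.28
Hazard insurance: $1,580.28
Ground rent: $852.12
Private mortgage insurance (PMI): $169.10 × 12 = $2,029.20
Combined annual = $875.28 + $908.28 + $1,580.28 + $852.12 + $2,029.20 = $6,245.16

$6,245.16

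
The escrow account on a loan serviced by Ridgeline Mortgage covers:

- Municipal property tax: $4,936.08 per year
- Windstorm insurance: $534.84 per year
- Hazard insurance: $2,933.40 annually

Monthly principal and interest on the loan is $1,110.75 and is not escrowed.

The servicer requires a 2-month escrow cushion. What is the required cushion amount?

Municipal property tax = $4,936.08/yr
Windstorm insurance = $534.84/yr
Hazard insurance = $2,933.40/yr
Total per year = $4,936.08 + $534.84 + $2,933.40 = $8,404.32
Per month = $8,404.32 ÷ 12 = $700.36
Reserve = 2 × $700.36 = $1,400.72

$1,400.72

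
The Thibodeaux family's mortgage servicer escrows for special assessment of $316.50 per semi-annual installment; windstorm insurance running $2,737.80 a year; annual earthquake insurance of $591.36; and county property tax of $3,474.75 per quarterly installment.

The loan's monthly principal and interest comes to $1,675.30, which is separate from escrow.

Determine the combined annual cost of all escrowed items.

Special assessment — $316.50 × 2 = $633.00/yr
Windstorm insurance — $2,737.80/yr
Earthquake insurance — $591.36/yr
County property tax — $3,474.75 × 4 = $13,899.00/yr
Combined annual = $17,861.16

$17,861.16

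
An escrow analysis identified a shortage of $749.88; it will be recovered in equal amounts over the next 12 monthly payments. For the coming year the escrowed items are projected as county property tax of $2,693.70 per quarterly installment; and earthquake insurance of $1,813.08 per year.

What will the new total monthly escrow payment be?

County property tax = $2,693.70 × 4 = $10,774.80
Earthquake insurance = $1,813.08
Total annual escrow = $10,774.80 + $1,813.08 = $12,587.88
Monthly escrow = $12,587.88 / 12 = $1,048.99
Monthly shortage recovery: $749.88 ÷ 12 = $62.49
New monthly escrow = $1,048.99 + $62.49 = $1,111.48

$1,111.48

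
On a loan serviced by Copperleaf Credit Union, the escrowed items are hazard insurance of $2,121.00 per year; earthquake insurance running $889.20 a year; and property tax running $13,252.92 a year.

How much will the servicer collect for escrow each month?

$1,355.26

Hazard insurance — $2,121.00 per year
Earthquake insurance — $889.20 per year
Property tax — $13,252.92 per year
Combined annual = $2,121.00 + $889.20 + $13,252.92 = $16,263.12
Monthly escrow = $16,263.12 ÷ 12 = $1,355.26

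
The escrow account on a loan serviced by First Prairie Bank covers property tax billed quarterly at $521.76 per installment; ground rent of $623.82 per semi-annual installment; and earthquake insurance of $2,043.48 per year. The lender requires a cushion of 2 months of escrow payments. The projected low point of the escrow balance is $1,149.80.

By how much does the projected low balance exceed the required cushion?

$253.44

Property tax = $521.76 × 4 = $2,087.04 per year
Ground rent = $623.82 × 2 = $1,247.64 per year
Earthquake insurance = $2,043.48 per year
Annual escrow total = $5,378.16
Monthly = $5,378.16 / 12 = $448.18
Cushion = 2 × $448.18 = $896.36
Excess over cushion: $1,149.80 − $896.36 = $253.44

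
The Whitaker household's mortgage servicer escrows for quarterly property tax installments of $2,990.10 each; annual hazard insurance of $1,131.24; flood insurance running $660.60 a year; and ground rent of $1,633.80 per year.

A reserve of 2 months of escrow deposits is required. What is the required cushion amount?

Property tax — $2,990.10 × 4 = $11,960.40
Hazard insurance — $1,131.24
Flood insurance — $660.60
Ground rent — $1,633.80
Total annual escrow = $15,386.04
Per month = $15,386.04 ÷ 12 = $1,282.17
Reserve = 2 × $1,282.17 = $2,564.34

$2,564.34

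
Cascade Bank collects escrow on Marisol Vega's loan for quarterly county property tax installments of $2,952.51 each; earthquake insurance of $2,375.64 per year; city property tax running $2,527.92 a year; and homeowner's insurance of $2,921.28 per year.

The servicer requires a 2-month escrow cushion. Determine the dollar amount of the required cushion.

$3,272.48

County property tax: $2,952.51 × 4 = $11,810.04/yr
Earthquake insurance: $2,375.64/yr
City property tax: $2,527.92/yr
Homeowner's insurance: $2,921.28/yr
Annual escrow total = $11,810.04 + $2,375.64 + $2,527.92 + $2,921.28 = $19,634.88
Monthly escrow = $19,634.88 ÷ 12 = $1,636.24
Reserve = 2 × $1,636.24 = $3,272.48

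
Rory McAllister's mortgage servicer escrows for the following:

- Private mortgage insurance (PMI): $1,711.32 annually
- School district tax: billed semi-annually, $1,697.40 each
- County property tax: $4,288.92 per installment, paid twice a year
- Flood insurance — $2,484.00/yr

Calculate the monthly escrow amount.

$1,347.33

Private mortgage insurance (PMI) = $1,711.32 per year
School district tax = $1,697.40 × 2 = $3,394.80 per year
County property tax = $4,288.92 × 2 = $8,577.84 per year
Flood insurance = $2,484.00 per year
Annual escrow total = $1,711.32 + $3,394.80 + $8,577.84 + $2,484.00 = $16,167.96
Base monthly escrow = $16,167.96 / 12 = $1,347.33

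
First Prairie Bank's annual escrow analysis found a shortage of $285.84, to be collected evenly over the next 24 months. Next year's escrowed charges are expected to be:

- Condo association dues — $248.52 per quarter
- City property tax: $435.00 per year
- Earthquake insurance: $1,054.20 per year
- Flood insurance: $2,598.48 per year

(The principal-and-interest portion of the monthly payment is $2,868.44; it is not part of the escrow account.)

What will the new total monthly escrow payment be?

Condo association dues: $248.52 × 4 = $994.08
City property tax: $435.00
Earthquake insurance: $1,054.20
Flood insurance: $2,598.48
Annual escrow total = $5,081.76
Monthly escrow = $5,081.76 / 12 = $423.48
Monthly shortage recovery: $285.84 ÷ 24 = $11.91
New monthly escrow = $423.48 + $11.91 = $435.39

$435.39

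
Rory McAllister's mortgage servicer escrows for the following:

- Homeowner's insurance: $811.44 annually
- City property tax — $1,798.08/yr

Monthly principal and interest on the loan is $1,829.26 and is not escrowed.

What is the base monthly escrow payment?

Homeowner's insurance: $811.44 annually
City property tax: $1,798.08 annually
Combined annual = $2,609.52
Monthly = $2,609.52 ÷ 12 = $217.46

$217.46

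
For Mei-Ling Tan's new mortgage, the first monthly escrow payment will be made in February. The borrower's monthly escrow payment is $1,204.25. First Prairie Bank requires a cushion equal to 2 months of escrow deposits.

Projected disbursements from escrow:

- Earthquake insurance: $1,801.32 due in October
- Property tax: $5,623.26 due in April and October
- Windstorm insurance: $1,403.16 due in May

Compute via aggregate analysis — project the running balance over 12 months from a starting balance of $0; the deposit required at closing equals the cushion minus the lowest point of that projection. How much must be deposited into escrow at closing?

Cushion = 2 × $1,204.25 = $2,408.50
Trial balance (start $0, +$1,204.25 each month, − disbursements):
  Feb: +$1,204.25 → $1,204.25
  Mar: +$1,204.25 → $2,408.50
  Apr: +$1,204.25 − $5,623.26 → -$2,010.51
  May: +$1,204.25 − $1,403.16 → -$2,209.42
  Jun: +$1,204.25 → -$1,005.17
  Jul: +$1,204.25 → $199.08
  Aug: +$1,204.25 → $1,403.33
  Sep: +$1,204.25 → $2,607.58
  Oct: +$1,204.25 − $7,424.58 → -$3,612.75
  Nov: +$1,204.25 → -$2,408.50
  Dec: +$1,204.25 → -$1,204.25
  Jan: +$1,204.25 → $0.00
Lowest trial balance = -$3,612.75 (Oct)
Initial deposit = cushion − low point = $2,408.50 − (-$3,612.75) = $6,021.25

$6,021.25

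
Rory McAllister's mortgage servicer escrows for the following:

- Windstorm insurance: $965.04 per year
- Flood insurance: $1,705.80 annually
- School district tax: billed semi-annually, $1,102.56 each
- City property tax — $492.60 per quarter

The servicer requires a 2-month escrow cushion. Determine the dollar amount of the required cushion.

$1,141.06

Windstorm insurance = $965.04/yr
Flood insurance = $1,705.80/yr
School district tax = $1,102.56 × 2 = $2,205.12/yr
City property tax = $492.60 × 4 = $1,970.40/yr
Combined annual = $6,846.36
Monthly = $6,846.36 / 12 = $570.53
Required cushion = 2 × $570.53 = $1,141.06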